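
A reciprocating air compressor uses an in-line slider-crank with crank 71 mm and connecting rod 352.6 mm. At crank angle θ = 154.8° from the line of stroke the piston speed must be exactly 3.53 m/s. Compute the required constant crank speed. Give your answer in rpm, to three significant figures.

1360

For an in-line slider-crank, |v_piston| = rω|sinθ|·[1 + r cosθ/√(L² − r² sin²θ)].
With r = 0.071 m, L = 0.3526 m, θ = 154.8°: the bracketed kinematic factor |dx/dθ| = 0.024702 m.
ω = v/|dx/dθ| = 3.53/0.024702 = 142.9 rad/s.
N = 60ω/(2π) = 1364.6 rpm.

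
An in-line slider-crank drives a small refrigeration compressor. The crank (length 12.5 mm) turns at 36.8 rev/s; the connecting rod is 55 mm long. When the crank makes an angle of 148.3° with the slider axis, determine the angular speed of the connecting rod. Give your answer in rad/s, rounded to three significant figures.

ω = 231.2 rad/s (converted from 36.8 rev/s).
The rod makes angle φ with the slider axis where L sinφ = r sinθ; differentiating, L cosφ·φ̇ = r ω cosθ.
L cosφ = √(L² − r² sin²θ) = 0.054606 m.
|ω_rod| = r ω |cosθ| / √(L² − r² sin²θ) = 0.0125·231.2·0.85081/0.054606 = 45.033 rad/s.

45.0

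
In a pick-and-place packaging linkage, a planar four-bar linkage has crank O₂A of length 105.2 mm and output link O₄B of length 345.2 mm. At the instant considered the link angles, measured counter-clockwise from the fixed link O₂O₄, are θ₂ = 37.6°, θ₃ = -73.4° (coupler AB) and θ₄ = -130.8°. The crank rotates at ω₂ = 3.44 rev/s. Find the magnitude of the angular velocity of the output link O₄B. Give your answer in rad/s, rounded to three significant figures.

ω₂ = 21.61 rad/s (from 3.44 rev/s).
Differentiating the loop-closure r₂e^{iθ₂}+r₃e^{iθ₃}=r₁+r₄e^{iθ₄} gives r₂ω₂e^{iθ₂}+r₃ω₃e^{iθ₃}=r₄ω₄e^{iθ₄}.
Eliminating the other unknown: ω₄ = r₂ω₂ sin(θ₂−θ₃) / [r₄ sin(θ₄−θ₃)].
Numerator sine = +0.93358; denominator sine = -0.84245.
Result = 0.1052·21.61·(+0.93358) / (0.3452·(-0.84245)) = -7.2994 rad/s; magnitude 7.2994 rad/s.

7.30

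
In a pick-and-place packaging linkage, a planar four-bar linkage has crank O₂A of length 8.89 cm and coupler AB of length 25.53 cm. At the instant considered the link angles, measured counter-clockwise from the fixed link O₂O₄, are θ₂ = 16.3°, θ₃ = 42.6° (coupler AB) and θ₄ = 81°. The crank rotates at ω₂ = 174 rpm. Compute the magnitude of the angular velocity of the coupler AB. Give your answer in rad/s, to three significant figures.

9.24

ω₂ = 18.22 rad/s (from 174 rpm).
Differentiating the loop-closure r₂e^{iθ₂}+r₃e^{iθ₃}=r₁+r₄e^{iθ₄} gives r₂ω₂e^{iθ₂}+r₃ω₃e^{iθ₃}=r₄ω₄e^{iθ₄}.
Eliminating the other unknown: ω₃ = r₂ω₂ sin(θ₄−θ₂) / [r₃ sin(θ₃−θ₄)].
Numerator sine = +0.90408; denominator sine = -0.62115.
Result = 0.0889·18.22·(+0.90408) / (0.2553·(-0.62115)) = -9.2351 rad/s; magnitude 9.2351 rad/s.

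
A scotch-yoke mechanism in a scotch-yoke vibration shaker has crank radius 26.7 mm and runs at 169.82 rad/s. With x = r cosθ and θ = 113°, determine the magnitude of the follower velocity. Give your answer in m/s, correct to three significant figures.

4.17

ω = 169.8 rad/s
x = r cosθ ⇒ ẋ = −rω sinθ.
|v| = rω|sinθ| = 0.0267·169.8·|sin 113°| = 4.1737 m/s.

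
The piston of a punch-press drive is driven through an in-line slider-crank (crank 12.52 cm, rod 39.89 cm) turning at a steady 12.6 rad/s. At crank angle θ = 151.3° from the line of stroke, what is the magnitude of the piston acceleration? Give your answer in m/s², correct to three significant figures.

13.9

ω = 12.6 rad/s
x(θ) = r cosθ + √(L² − r² sin²θ); with ω constant, a = ω²·d²x/dθ².
d²x/dθ² = −r cosθ − r²(cos2θ)/√u − r⁴ sin²2θ/(4u^{3/2}),  u = L² − r² sin²θ = 0.155506 m².
Substituting r = 0.1252 m, L = 0.3989 m, θ = 151.3°: d²x/dθ² = +0.087692 m.
a = ω²·d²x/dθ² = (12.6)²·(+0.087692) = +13.922 m/s²;  |a| = 13.922 m/s².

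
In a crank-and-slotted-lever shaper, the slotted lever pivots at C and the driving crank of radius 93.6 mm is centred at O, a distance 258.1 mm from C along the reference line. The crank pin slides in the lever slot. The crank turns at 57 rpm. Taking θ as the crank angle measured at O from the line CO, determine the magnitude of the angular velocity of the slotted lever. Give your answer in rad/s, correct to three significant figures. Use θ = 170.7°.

3.25

ω = 5.969 rad/s (from 57 rpm).
Crank pin A relative to C: A = (d + r cosθ, r sinθ); lever angle φ = atan2(r sinθ, d + r cosθ).
Differentiating tanφ: φ̇ = rω(d cosθ + r)/(d² + r² + 2dr cosθ).
d² + r² + 2dr cosθ = |CA|² = 0.0276953 m²;  d cosθ + r = -0.16111 m.
|ω_lever| = |0.0936·5.969·-0.16111| / 0.0276953 = 3.25 rad/s.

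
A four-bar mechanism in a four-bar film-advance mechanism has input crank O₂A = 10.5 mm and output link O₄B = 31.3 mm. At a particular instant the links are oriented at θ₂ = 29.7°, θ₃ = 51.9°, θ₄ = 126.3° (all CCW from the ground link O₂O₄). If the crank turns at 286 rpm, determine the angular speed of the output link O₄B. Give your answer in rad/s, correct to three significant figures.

ω₂ = 29.95 rad/s (from 286 rpm).
Differentiating the loop-closure r₂e^{iθ₂}+r₃e^{iθ₃}=r₁+r₄e^{iθ₄} gives r₂ω₂e^{iθ₂}+r₃ω₃e^{iθ₃}=r₄ω₄e^{iθ₄}.
Eliminating the other unknown: ω₄ = r₂ω₂ sin(θ₂−θ₃) / [r₄ sin(θ₄−θ₃)].
Numerator sine = -0.37784; denominator sine = +0.96316.
Result = 0.0105·29.95·(-0.37784) / (0.0313·(+0.96316)) = -3.9414 rad/s; magnitude 3.9414 rad/s.

3.94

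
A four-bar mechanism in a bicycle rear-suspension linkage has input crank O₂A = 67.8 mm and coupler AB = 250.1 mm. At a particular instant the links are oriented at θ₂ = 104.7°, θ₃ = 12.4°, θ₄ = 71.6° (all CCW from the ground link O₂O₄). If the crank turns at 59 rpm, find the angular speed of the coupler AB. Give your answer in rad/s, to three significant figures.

ω₂ = 6.178 rad/s (from 59 rpm).
Differentiating the loop-closure r₂e^{iθ₂}+r₃e^{iθ₃}=r₁+r₄e^{iθ₄} gives r₂ω₂e^{iθ₂}+r₃ω₃e^{iθ₃}=r₄ω₄e^{iθ₄}.
Eliminating the other unknown: ω₃ = r₂ω₂ sin(θ₄−θ₂) / [r₃ sin(θ₃−θ₄)].
Numerator sine = -0.54610; denominator sine = -0.85896.
Result = 0.0678·6.178·(-0.54610) / (0.2501·(-0.85896)) = +1.0649 rad/s; magnitude 1.0649 rad/s.

1.06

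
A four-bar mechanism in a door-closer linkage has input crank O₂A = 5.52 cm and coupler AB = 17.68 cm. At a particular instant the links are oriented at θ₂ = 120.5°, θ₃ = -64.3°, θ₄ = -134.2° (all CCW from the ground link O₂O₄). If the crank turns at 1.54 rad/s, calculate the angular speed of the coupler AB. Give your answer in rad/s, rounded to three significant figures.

ω₂ = 1.54 rad/s
Differentiating the loop-closure r₂e^{iθ₂}+r₃e^{iθ₃}=r₁+r₄e^{iθ₄} gives r₂ω₂e^{iθ₂}+r₃ω₃e^{iθ₃}=r₄ω₄e^{iθ₄}.
Eliminating the other unknown: ω₃ = r₂ω₂ sin(θ₄−θ₂) / [r₃ sin(θ₃−θ₄)].
Numerator sine = +0.96456; denominator sine = +0.93909.
Result = 0.0552·1.54·(+0.96456) / (0.1768·(+0.93909)) = +0.49385 rad/s; magnitude 0.49385 rad/s.

0.494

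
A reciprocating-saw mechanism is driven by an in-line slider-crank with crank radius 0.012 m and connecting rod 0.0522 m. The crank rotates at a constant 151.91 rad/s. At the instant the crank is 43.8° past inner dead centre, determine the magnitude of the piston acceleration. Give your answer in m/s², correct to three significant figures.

ω = 151.9 rad/s
x(θ) = r cosθ + √(L² − r² sin²θ); with ω constant, a = ω²·d²x/dθ².
d²x/dθ² = −r cosθ − r²(cos2θ)/√u − r⁴ sin²2θ/(4u^{3/2}),  u = L² − r² sin²θ = 0.00265586 m².
Substituting r = 0.012 m, L = 0.0522 m, θ = 43.8°: d²x/dθ² = -0.0088159 m.
a = ω²·d²x/dθ² = (151.9)²·(-0.0088159) = -203.44 m/s²;  |a| = 203.44 m/s².

203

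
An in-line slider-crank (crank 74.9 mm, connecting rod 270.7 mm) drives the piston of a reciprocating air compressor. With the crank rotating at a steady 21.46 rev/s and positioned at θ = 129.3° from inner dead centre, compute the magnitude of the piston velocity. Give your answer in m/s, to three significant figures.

ω = 2π·21.5 = 134.8 rad/s
For an in-line slider-crank, x = r cosθ + √(L² − r² sin²θ), so v = −rω sinθ·[1 + r cosθ/√(L² − r² sin²θ)].
With r = 0.0749 m, L = 0.2707 m, θ = 129.3°: √(L² − r² sin²θ) = 0.26442 m.
v = −0.0749·134.8·0.77384·[1 + 0.0749·-0.63338/0.26442] = -6.4131 m/s.
|v| = 6.4131 m/s.

6.41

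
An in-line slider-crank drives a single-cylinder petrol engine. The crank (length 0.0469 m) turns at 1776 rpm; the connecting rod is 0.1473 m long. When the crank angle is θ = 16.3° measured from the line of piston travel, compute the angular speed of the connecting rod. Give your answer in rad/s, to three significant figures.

ω = 186 rad/s (converted from 1776 rpm).
The rod makes angle φ with the slider axis where L sinφ = r sinθ; differentiating, L cosφ·φ̇ = r ω cosθ.
L cosφ = √(L² − r² sin²θ) = 0.14671 m.
|ω_rod| = r ω |cosθ| / √(L² − r² sin²θ) = 0.0469·186·0.95981/0.14671 = 57.064 rad/s.

57.1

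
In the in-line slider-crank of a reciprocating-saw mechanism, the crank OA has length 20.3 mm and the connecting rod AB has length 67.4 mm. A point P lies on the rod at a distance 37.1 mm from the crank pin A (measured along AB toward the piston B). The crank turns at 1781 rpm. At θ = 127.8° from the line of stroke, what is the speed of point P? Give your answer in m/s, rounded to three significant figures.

ω = 186.5 rad/s.  Crank-pin speed |V_A| = rω = 3.7861 m/s, perpendicular to OA.
Rod angle: sinφ = −(r/L) sinθ ⇒ φ = -13.768°; ω_rod = −rω cosθ/√(L²−r²sin²θ) = +35.447 rad/s.
V_P = V_A + ω_rod × AP, with AP = 0.0371 m along the rod.
Components: V_Px = −rω sinθ − a·ω_rod·sinφ = -2.6786 m/s;  V_Py = rω cosθ + a·ω_rod·cosφ = -1.0432 m/s.
|V_P| = √(V_Px² + V_Py²) = 2.8746 m/s.

2.87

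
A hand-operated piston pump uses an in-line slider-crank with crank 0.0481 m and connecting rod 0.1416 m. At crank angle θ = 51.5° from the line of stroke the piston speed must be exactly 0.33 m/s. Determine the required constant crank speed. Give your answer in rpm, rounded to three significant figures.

68.7

For an in-line slider-crank, |v_piston| = rω|sinθ|·[1 + r cosθ/√(L² − r² sin²θ)].
With r = 0.0481 m, L = 0.1416 m, θ = 51.5°: the bracketed kinematic factor |dx/dθ| = 0.045901 m.
ω = v/|dx/dθ| = 0.33/0.045901 = 7.1894 rad/s.
N = 60ω/(2π) = 68.654 rpm.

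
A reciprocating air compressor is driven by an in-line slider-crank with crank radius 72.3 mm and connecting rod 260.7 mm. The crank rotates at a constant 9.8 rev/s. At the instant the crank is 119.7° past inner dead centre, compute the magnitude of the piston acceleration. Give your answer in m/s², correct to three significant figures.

175

ω = 2π·9.8 = 61.58 rad/s
x(θ) = r cosθ + √(L² − r² sin²θ); with ω constant, a = ω²·d²x/dθ².
d²x/dθ² = −r cosθ − r²(cos2θ)/√u − r⁴ sin²2θ/(4u^{3/2}),  u = L² − r² sin²θ = 0.0640204 m².
Substituting r = 0.0723 m, L = 0.2607 m, θ = 119.7°: d²x/dθ² = +0.046026 m.
a = ω²·d²x/dθ² = (61.58)²·(+0.046026) = +174.51 m/s²;  |a| = 174.51 m/s².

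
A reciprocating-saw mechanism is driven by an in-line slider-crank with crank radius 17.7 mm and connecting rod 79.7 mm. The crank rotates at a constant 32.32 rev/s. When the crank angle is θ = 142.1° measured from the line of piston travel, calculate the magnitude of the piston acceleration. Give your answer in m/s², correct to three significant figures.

534

ω = 2π·32.3 = 203.1 rad/s
x(θ) = r cosθ + √(L² − r² sin²θ); with ω constant, a = ω²·d²x/dθ².
d²x/dθ² = −r cosθ − r²(cos2θ)/√u − r⁴ sin²2θ/(4u^{3/2}),  u = L² − r² sin²θ = 0.00623387 m².
Substituting r = 0.0177 m, L = 0.0797 m, θ = 142.1°: d²x/dθ² = +0.012947 m.
a = ω²·d²x/dθ² = (203.1)²·(+0.012947) = +533.9 m/s²;  |a| = 533.9 m/s².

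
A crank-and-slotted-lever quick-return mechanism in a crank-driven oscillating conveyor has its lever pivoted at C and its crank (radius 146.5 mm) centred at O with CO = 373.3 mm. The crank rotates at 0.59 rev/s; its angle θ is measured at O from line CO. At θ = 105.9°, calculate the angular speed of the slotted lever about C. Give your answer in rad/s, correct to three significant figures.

0.184

ω = 3.707 rad/s (from 0.59 rev/s).
Crank pin A relative to C: A = (d + r cosθ, r sinθ); lever angle φ = atan2(r sinθ, d + r cosθ).
Differentiating tanφ: φ̇ = rω(d cosθ + r)/(d² + r² + 2dr cosθ).
d² + r² + 2dr cosθ = |CA|² = 0.13085 m²;  d cosθ + r = +0.044231 m.
|ω_lever| = |0.1465·3.707·+0.044231| / 0.13085 = 0.18358 rad/s.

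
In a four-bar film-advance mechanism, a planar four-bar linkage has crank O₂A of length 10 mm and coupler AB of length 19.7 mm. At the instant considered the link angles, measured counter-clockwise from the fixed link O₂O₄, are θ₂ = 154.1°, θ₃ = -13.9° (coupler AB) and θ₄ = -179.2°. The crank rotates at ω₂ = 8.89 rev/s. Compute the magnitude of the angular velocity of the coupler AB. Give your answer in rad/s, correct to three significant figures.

50.2

ω₂ = 55.86 rad/s (from 8.89 rev/s).
Differentiating the loop-closure r₂e^{iθ₂}+r₃e^{iθ₃}=r₁+r₄e^{iθ₄} gives r₂ω₂e^{iθ₂}+r₃ω₃e^{iθ₃}=r₄ω₄e^{iθ₄}.
Eliminating the other unknown: ω₃ = r₂ω₂ sin(θ₄−θ₂) / [r₃ sin(θ₃−θ₄)].
Numerator sine = +0.44932; denominator sine = +0.25376.
Result = 0.01·55.86·(+0.44932) / (0.0197·(+0.25376)) = +50.205 rad/s; magnitude 50.205 rad/s.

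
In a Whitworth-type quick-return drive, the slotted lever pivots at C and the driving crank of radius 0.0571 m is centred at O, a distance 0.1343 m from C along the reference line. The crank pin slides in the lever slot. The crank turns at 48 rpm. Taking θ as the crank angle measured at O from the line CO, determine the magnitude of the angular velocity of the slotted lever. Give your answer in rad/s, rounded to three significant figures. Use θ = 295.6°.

1.18

ω = 5.027 rad/s (from 48 rpm).
Crank pin A relative to C: A = (d + r cosθ, r sinθ); lever angle φ = atan2(r sinθ, d + r cosθ).
Differentiating tanφ: φ̇ = rω(d cosθ + r)/(d² + r² + 2dr cosθ).
d² + r² + 2dr cosθ = |CA|² = 0.0279238 m²;  d cosθ + r = +0.11513 m.
|ω_lever| = |0.0571·5.027·+0.11513| / 0.0279238 = 1.1834 rad/s.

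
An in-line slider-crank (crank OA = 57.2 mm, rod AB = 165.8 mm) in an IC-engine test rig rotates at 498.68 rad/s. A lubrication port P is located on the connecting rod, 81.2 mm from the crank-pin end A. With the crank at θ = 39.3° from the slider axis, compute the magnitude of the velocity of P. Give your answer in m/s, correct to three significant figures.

23.4

ω = 498.7 rad/s.  Crank-pin speed |V_A| = rω = 28.524 m/s, perpendicular to OA.
Rod angle: sinφ = −(r/L) sinθ ⇒ φ = -12.622°; ω_rod = −rω cosθ/√(L²−r²sin²θ) = -136.43 rad/s.
V_P = V_A + ω_rod × AP, with AP = 0.0812 m along the rod.
Components: V_Px = −rω sinθ − a·ω_rod·sinφ = -20.488 m/s;  V_Py = rω cosθ + a·ω_rod·cosφ = +11.263 m/s.
|V_P| = √(V_Px² + V_Py²) = 23.379 m/s.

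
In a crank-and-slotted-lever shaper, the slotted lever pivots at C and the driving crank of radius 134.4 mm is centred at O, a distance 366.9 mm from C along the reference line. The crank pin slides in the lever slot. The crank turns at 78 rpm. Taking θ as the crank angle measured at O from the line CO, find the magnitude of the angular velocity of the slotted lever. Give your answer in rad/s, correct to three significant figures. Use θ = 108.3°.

0.173

ω = 8.168 rad/s (from 78 rpm).
Crank pin A relative to C: A = (d + r cosθ, r sinθ); lever angle φ = atan2(r sinθ, d + r cosθ).
Differentiating tanφ: φ̇ = rω(d cosθ + r)/(d² + r² + 2dr cosθ).
d² + r² + 2dr cosθ = |CA|² = 0.121712 m²;  d cosθ + r = +0.019196 m.
|ω_lever| = |0.1344·8.168·+0.019196| / 0.121712 = 0.17314 rad/s.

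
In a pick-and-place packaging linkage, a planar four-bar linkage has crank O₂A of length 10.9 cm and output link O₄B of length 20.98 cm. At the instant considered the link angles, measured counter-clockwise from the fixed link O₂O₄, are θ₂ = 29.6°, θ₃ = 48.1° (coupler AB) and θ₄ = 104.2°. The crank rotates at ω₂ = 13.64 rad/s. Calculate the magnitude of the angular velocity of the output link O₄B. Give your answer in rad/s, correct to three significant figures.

2.71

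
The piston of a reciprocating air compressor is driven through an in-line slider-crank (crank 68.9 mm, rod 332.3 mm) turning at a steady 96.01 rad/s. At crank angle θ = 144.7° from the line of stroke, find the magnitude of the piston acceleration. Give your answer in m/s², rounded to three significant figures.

473

ω = 96.01 rad/s
x(θ) = r cosθ + √(L² − r² sin²θ); with ω constant, a = ω²·d²x/dθ².
d²x/dθ² = −r cosθ − r²(cos2θ)/√u − r⁴ sin²2θ/(4u^{3/2}),  u = L² − r² sin²θ = 0.108838 m².
Substituting r = 0.0689 m, L = 0.3323 m, θ = 144.7°: d²x/dθ² = +0.051313 m.
a = ω²·d²x/dθ² = (96.01)²·(+0.051313) = +473 m/s²;  |a| = 473 m/s².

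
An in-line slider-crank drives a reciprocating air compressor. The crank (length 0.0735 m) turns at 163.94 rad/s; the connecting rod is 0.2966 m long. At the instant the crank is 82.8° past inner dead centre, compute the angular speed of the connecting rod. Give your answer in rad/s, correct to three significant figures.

5.25

ω = 163.9 rad/s
The rod makes angle φ with the slider axis where L sinφ = r sinθ; differentiating, L cosφ·φ̇ = r ω cosθ.
L cosφ = √(L² − r² sin²θ) = 0.2875 m.
|ω_rod| = r ω |cosθ| / √(L² − r² sin²θ) = 0.0735·163.9·0.12533/0.2875 = 5.253 rad/s.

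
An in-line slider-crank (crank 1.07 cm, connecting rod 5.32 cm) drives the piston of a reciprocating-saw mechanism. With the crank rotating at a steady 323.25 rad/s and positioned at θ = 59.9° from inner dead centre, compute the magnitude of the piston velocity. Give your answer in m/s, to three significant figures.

3.30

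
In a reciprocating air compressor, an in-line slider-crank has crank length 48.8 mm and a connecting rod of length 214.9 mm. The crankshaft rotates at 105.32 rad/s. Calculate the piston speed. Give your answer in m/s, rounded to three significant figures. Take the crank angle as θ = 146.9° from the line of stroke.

2.27

ω = 105.3 rad/s
For an in-line slider-crank, x = r cosθ + √(L² − r² sin²θ), so v = −rω sinθ·[1 + r cosθ/√(L² − r² sin²θ)].
With r = 0.0488 m, L = 0.2149 m, θ = 146.9°: √(L² − r² sin²θ) = 0.21324 m.
v = −0.0488·105.3·0.54610·[1 + 0.0488·-0.83772/0.21324] = -2.2687 m/s.
|v| = 2.2687 m/s.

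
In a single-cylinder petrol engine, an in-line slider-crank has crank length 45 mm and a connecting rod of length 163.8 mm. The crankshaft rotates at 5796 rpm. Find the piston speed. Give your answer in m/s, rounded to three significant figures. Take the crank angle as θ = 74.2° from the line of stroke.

ω = 2π·5796/60 = 607 rad/s
For an in-line slider-crank, x = r cosθ + √(L² − r² sin²θ), so v = −rω sinθ·[1 + r cosθ/√(L² − r² sin²θ)].
With r = 0.045 m, L = 0.1638 m, θ = 74.2°: √(L² − r² sin²θ) = 0.15797 m.
v = −0.045·607·0.96222·[1 + 0.045·0.27228/0.15797] = -28.319 m/s.
|v| = 28.319 m/s.

28.3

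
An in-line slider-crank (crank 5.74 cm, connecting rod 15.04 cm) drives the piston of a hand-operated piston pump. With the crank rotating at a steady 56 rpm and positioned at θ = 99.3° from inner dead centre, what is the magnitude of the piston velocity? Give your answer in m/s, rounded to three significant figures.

0.310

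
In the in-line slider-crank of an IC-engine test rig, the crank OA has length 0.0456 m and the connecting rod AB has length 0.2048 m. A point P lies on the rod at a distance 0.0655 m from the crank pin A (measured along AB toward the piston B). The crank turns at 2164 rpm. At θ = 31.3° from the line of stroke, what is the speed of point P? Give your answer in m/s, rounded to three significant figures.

8.28

ω = 226.6 rad/s.  Crank-pin speed |V_A| = rω = 10.334 m/s, perpendicular to OA.
Rod angle: sinφ = −(r/L) sinθ ⇒ φ = -6.643°; ω_rod = −rω cosθ/√(L²−r²sin²θ) = -43.405 rad/s.
V_P = V_A + ω_rod × AP, with AP = 0.0655 m along the rod.
Components: V_Px = −rω sinθ − a·ω_rod·sinφ = -5.6974 m/s;  V_Py = rω cosθ + a·ω_rod·cosφ = +6.0057 m/s.
|V_P| = √(V_Px² + V_Py²) = 8.2782 m/s.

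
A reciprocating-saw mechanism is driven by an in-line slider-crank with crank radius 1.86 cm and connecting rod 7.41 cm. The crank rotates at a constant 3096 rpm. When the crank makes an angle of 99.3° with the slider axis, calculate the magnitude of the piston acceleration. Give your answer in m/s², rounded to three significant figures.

795

ω = 2π·3096/60 = 324.2 rad/s
x(θ) = r cosθ + √(L² − r² sin²θ); with ω constant, a = ω²·d²x/dθ².
d²x/dθ² = −r cosθ − r²(cos2θ)/√u − r⁴ sin²2θ/(4u^{3/2}),  u = L² − r² sin²θ = 0.00515389 m².
Substituting r = 0.0186 m, L = 0.0741 m, θ = 99.3°: d²x/dθ² = +0.0075649 m.
a = ω²·d²x/dθ² = (324.2)²·(+0.0075649) = +795.18 m/s²;  |a| = 795.18 m/s².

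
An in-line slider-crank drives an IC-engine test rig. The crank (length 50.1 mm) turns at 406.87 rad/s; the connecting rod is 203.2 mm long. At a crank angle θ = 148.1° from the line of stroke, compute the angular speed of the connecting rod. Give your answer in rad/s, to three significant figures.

ω = 406.9 rad/s
The rod makes angle φ with the slider axis where L sinφ = r sinθ; differentiating, L cosφ·φ̇ = r ω cosθ.
L cosφ = √(L² − r² sin²θ) = 0.20147 m.
|ω_rod| = r ω |cosθ| / √(L² − r² sin²θ) = 0.0501·406.9·0.84897/0.20147 = 85.898 rad/s.

85.9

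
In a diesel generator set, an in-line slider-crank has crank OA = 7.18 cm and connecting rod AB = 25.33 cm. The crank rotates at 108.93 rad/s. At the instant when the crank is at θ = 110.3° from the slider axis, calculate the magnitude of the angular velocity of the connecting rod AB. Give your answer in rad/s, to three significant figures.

11.1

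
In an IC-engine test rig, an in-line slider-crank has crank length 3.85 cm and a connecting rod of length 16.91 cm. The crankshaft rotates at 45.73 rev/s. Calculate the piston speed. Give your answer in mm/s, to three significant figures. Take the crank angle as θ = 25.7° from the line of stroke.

ω = 2π·45.7 = 287.3 rad/s
For an in-line slider-crank, x = r cosθ + √(L² − r² sin²θ), so v = −rω sinθ·[1 + r cosθ/√(L² − r² sin²θ)].
With r = 0.0385 m, L = 0.1691 m, θ = 25.7°: √(L² − r² sin²θ) = 0.16827 m.
v = −0.0385·287.3·0.43366·[1 + 0.0385·0.90108/0.16827] = -5.7862 m/s.
|v| = 5.7862 m/s = 5786.2 mm/s.

5790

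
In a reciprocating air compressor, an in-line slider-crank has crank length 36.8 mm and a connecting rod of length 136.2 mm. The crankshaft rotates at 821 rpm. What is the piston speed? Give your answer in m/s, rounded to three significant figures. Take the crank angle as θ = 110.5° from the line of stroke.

2.67

ω = 2π·821/60 = 85.97 rad/s
For an in-line slider-crank, x = r cosθ + √(L² − r² sin²θ), so v = −rω sinθ·[1 + r cosθ/√(L² − r² sin²θ)].
With r = 0.0368 m, L = 0.1362 m, θ = 110.5°: √(L² − r² sin²θ) = 0.13177 m.
v = −0.0368·85.97·0.93667·[1 + 0.0368·-0.35021/0.13177] = -2.6737 m/s.
|v| = 2.6737 m/s.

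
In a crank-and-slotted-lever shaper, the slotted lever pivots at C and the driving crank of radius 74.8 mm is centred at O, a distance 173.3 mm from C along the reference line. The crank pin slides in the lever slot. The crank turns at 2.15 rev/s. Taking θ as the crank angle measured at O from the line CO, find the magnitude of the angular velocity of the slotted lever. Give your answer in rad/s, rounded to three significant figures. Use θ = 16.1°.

4.03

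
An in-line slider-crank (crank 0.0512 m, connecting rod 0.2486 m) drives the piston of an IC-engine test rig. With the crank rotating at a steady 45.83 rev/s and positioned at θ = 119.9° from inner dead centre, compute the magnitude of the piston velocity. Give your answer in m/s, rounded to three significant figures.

11.4

ω = 2π·45.8 = 288 rad/s
For an in-line slider-crank, x = r cosθ + √(L² − r² sin²θ), so v = −rω sinθ·[1 + r cosθ/√(L² − r² sin²θ)].
With r = 0.0512 m, L = 0.2486 m, θ = 119.9°: √(L² − r² sin²θ) = 0.24461 m.
v = −0.0512·288·0.86690·[1 + 0.0512·-0.49849/0.24461] = -11.447 m/s.
|v| = 11.447 m/s.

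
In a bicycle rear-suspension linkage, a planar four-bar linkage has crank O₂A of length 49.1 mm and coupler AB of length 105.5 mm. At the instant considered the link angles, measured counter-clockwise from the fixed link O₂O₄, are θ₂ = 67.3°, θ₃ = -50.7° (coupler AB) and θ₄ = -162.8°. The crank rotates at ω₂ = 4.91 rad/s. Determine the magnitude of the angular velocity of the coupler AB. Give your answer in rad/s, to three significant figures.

ω₂ = 4.91 rad/s
Differentiating the loop-closure r₂e^{iθ₂}+r₃e^{iθ₃}=r₁+r₄e^{iθ₄} gives r₂ω₂e^{iθ₂}+r₃ω₃e^{iθ₃}=r₄ω₄e^{iθ₄}.
Eliminating the other unknown: ω₃ = r₂ω₂ sin(θ₄−θ₂) / [r₃ sin(θ₃−θ₄)].
Numerator sine = +0.76717; denominator sine = +0.92653.
Result = 0.0491·4.91·(+0.76717) / (0.1055·(+0.92653)) = +1.8921 rad/s; magnitude 1.8921 rad/s.

1.89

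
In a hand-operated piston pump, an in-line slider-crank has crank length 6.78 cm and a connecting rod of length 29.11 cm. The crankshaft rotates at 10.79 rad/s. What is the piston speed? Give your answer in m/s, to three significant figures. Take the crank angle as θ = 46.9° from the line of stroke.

0.620

ω = 10.79 rad/s
For an in-line slider-crank, x = r cosθ + √(L² − r² sin²θ), so v = −rω sinθ·[1 + r cosθ/√(L² − r² sin²θ)].
With r = 0.0678 m, L = 0.2911 m, θ = 46.9°: √(L² − r² sin²θ) = 0.28686 m.
v = −0.0678·10.79·0.73016·[1 + 0.0678·0.68327/0.28686] = -0.62042 m/s.
|v| = 0.62042 m/s.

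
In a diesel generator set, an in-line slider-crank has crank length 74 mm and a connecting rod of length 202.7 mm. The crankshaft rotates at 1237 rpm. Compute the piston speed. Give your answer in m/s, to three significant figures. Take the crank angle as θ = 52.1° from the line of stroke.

9.34

ω = 2π·1237/60 = 129.5 rad/s
For an in-line slider-crank, x = r cosθ + √(L² − r² sin²θ), so v = −rω sinθ·[1 + r cosθ/√(L² − r² sin²θ)].
With r = 0.074 m, L = 0.2027 m, θ = 52.1°: √(L² − r² sin²θ) = 0.19411 m.
v = −0.074·129.5·0.78908·[1 + 0.074·0.61429/0.19411] = -9.3354 m/s.
|v| = 9.3354 m/s.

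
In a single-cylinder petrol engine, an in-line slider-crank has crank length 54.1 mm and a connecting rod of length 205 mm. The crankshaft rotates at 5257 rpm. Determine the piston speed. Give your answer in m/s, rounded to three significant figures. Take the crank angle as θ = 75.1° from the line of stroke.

30.8

ω = 2π·5257/60 = 550.5 rad/s
For an in-line slider-crank, x = r cosθ + √(L² − r² sin²θ), so v = −rω sinθ·[1 + r cosθ/√(L² − r² sin²θ)].
With r = 0.0541 m, L = 0.205 m, θ = 75.1°: √(L² − r² sin²θ) = 0.19822 m.
v = −0.0541·550.5·0.96638·[1 + 0.0541·0.25713/0.19822] = -30.801 m/s.
|v| = 30.801 m/s.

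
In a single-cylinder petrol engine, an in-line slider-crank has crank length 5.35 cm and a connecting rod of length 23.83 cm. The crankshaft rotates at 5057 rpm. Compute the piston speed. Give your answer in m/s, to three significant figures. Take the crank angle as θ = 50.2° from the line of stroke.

ω = 2π·5057/60 = 529.6 rad/s
For an in-line slider-crank, x = r cosθ + √(L² − r² sin²θ), so v = −rω sinθ·[1 + r cosθ/√(L² − r² sin²θ)].
With r = 0.0535 m, L = 0.2383 m, θ = 50.2°: √(L² − r² sin²θ) = 0.23473 m.
v = −0.0535·529.6·0.76828·[1 + 0.0535·0.64011/0.23473] = -24.943 m/s.
|v| = 24.943 m/s.

24.9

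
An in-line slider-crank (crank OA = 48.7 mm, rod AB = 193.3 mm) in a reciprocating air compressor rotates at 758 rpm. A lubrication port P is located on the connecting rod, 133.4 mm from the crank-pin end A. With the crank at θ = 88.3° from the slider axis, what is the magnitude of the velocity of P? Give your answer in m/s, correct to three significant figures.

ω = 79.38 rad/s.  Crank-pin speed |V_A| = rω = 3.8657 m/s, perpendicular to OA.
Rod angle: sinφ = −(r/L) sinθ ⇒ φ = -14.586°; ω_rod = −rω cosθ/√(L²−r²sin²θ) = -0.61303 rad/s.
V_P = V_A + ω_rod × AP, with AP = 0.1334 m along the rod.
Components: V_Px = −rω sinθ − a·ω_rod·sinφ = -3.8846 m/s;  V_Py = rω cosθ + a·ω_rod·cosφ = +0.035537 m/s.
|V_P| = √(V_Px² + V_Py²) = 3.8847 m/s.

3.88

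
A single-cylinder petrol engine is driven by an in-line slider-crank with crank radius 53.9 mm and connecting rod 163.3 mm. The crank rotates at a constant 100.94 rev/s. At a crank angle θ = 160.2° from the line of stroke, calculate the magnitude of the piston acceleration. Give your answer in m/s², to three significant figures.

ω = 2π·101 = 634.2 rad/s
x(θ) = r cosθ + √(L² − r² sin²θ); with ω constant, a = ω²·d²x/dθ².
d²x/dθ² = −r cosθ − r²(cos2θ)/√u − r⁴ sin²2θ/(4u^{3/2}),  u = L² − r² sin²θ = 0.0263335 m².
Substituting r = 0.0539 m, L = 0.1633 m, θ = 160.2°: d²x/dθ² = +0.036718 m.
a = ω²·d²x/dθ² = (634.2)²·(+0.036718) = +14770 m/s²;  |a| = 14770 m/s².

14800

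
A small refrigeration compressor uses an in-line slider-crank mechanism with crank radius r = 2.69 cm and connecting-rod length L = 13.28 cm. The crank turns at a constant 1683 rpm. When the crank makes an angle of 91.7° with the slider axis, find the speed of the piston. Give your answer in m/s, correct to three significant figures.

ω = 2π·1683/60 = 176.2 rad/s
For an in-line slider-crank, x = r cosθ + √(L² − r² sin²θ), so v = −rω sinθ·[1 + r cosθ/√(L² − r² sin²θ)].
With r = 0.0269 m, L = 0.1328 m, θ = 91.7°: √(L² − r² sin²θ) = 0.13005 m.
v = −0.0269·176.2·0.99956·[1 + 0.0269·-0.02967/0.13005] = -4.7098 m/s.
|v| = 4.7098 m/s.

4.71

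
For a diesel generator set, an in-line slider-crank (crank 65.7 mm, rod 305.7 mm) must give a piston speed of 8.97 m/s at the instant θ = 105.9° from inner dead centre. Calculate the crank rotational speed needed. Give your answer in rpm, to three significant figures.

For an in-line slider-crank, |v_piston| = rω|sinθ|·[1 + r cosθ/√(L² − r² sin²θ)].
With r = 0.0657 m, L = 0.3057 m, θ = 105.9°: the bracketed kinematic factor |dx/dθ| = 0.059384 m.
ω = v/|dx/dθ| = 8.97/0.059384 = 151.05 rad/s.
N = 60ω/(2π) = 1442.4 rpm.

1440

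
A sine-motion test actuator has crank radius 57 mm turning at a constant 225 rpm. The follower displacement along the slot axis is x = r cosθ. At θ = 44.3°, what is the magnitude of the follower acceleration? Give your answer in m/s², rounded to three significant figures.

22.6

ω = 23.56 rad/s (from 225 rpm).
x = r cosθ ⇒ ẍ = −rω² cosθ (ω constant).
|a| = rω²|cosθ| = 0.057·(23.56)²·|cos 44.3°| = 22.648 m/s².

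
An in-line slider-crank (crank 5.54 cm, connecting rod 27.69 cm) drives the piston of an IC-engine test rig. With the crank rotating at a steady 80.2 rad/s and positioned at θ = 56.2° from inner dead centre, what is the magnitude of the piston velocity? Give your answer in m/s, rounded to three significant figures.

ω = 80.2 rad/s
For an in-line slider-crank, x = r cosθ + √(L² − r² sin²θ), so v = −rω sinθ·[1 + r cosθ/√(L² − r² sin²θ)].
With r = 0.0554 m, L = 0.2769 m, θ = 56.2°: √(L² − r² sin²θ) = 0.27305 m.
v = −0.0554·80.2·0.83098·[1 + 0.0554·0.55630/0.27305] = -4.1089 m/s.
|v| = 4.1089 m/s.

4.11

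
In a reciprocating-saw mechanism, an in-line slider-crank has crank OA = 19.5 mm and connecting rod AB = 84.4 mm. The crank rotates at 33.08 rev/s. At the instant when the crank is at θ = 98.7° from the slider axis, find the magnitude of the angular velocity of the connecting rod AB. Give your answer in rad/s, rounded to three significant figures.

ω = 207.8 rad/s (converted from 33.08 rev/s).
The rod makes angle φ with the slider axis where L sinφ = r sinθ; differentiating, L cosφ·φ̇ = r ω cosθ.
L cosφ = √(L² − r² sin²θ) = 0.082169 m.
|ω_rod| = r ω |cosθ| / √(L² − r² sin²θ) = 0.0195·207.8·0.15126/0.082169 = 7.461 rad/s.

7.46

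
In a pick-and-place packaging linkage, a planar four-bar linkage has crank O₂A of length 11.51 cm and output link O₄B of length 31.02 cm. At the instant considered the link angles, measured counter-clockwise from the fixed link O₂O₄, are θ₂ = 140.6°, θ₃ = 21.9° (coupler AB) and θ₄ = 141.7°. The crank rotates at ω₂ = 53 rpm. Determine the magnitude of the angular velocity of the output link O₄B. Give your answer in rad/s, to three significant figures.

2.08

ω₂ = 5.55 rad/s (from 53 rpm).
Differentiating the loop-closure r₂e^{iθ₂}+r₃e^{iθ₃}=r₁+r₄e^{iθ₄} gives r₂ω₂e^{iθ₂}+r₃ω₃e^{iθ₃}=r₄ω₄e^{iθ₄}.
Eliminating the other unknown: ω₄ = r₂ω₂ sin(θ₂−θ₃) / [r₄ sin(θ₄−θ₃)].
Numerator sine = +0.87715; denominator sine = +0.86777.
Result = 0.1151·5.55·(+0.87715) / (0.3102·(+0.86777)) = +2.0816 rad/s; magnitude 2.0816 rad/s.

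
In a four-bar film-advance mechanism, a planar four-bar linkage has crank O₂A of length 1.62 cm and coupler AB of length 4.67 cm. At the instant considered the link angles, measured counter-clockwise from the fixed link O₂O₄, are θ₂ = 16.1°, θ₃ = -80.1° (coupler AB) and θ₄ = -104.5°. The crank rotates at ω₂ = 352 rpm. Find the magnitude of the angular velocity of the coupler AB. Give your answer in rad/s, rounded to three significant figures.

26.6

ω₂ = 36.86 rad/s (from 352 rpm).
Differentiating the loop-closure r₂e^{iθ₂}+r₃e^{iθ₃}=r₁+r₄e^{iθ₄} gives r₂ω₂e^{iθ₂}+r₃ω₃e^{iθ₃}=r₄ω₄e^{iθ₄}.
Eliminating the other unknown: ω₃ = r₂ω₂ sin(θ₄−θ₂) / [r₃ sin(θ₃−θ₄)].
Numerator sine = -0.86074; denominator sine = +0.41310.
Result = 0.0162·36.86·(-0.86074) / (0.0467·(+0.41310)) = -26.643 rad/s; magnitude 26.643 rad/s.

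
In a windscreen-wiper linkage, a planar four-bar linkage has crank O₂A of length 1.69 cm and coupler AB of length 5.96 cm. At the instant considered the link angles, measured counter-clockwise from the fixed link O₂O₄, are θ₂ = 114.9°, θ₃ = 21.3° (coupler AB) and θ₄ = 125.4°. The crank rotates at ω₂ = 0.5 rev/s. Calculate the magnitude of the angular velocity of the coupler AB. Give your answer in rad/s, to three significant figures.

ω₂ = 3.142 rad/s (from 0.5 rev/s).
Differentiating the loop-closure r₂e^{iθ₂}+r₃e^{iθ₃}=r₁+r₄e^{iθ₄} gives r₂ω₂e^{iθ₂}+r₃ω₃e^{iθ₃}=r₄ω₄e^{iθ₄}.
Eliminating the other unknown: ω₃ = r₂ω₂ sin(θ₄−θ₂) / [r₃ sin(θ₃−θ₄)].
Numerator sine = +0.18224; denominator sine = -0.96987.
Result = 0.0169·3.142·(+0.18224) / (0.0596·(-0.96987)) = -0.16738 rad/s; magnitude 0.16738 rad/s.

0.167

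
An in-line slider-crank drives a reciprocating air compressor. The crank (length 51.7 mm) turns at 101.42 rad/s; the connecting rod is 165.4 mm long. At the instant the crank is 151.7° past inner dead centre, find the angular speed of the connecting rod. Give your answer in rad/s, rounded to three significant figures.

ω = 101.4 rad/s
The rod makes angle φ with the slider axis where L sinφ = r sinθ; differentiating, L cosφ·φ̇ = r ω cosθ.
L cosφ = √(L² − r² sin²θ) = 0.16357 m.
|ω_rod| = r ω |cosθ| / √(L² − r² sin²θ) = 0.0517·101.4·0.88048/0.16357 = 28.224 rad/s.

28.2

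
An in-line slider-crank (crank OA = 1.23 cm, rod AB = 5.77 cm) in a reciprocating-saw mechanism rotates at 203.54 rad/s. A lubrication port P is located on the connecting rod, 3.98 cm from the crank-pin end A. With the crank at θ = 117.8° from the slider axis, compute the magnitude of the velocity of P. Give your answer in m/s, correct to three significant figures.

2.09

ω = 203.5 rad/s.  Crank-pin speed |V_A| = rω = 2.5035 m/s, perpendicular to OA.
Rod angle: sinφ = −(r/L) sinθ ⇒ φ = -10.869°; ω_rod = −rω cosθ/√(L²−r²sin²θ) = +20.606 rad/s.
V_P = V_A + ω_rod × AP, with AP = 0.0398 m along the rod.
Components: V_Px = −rω sinθ − a·ω_rod·sinφ = -2.0599 m/s;  V_Py = rω cosθ + a·ω_rod·cosφ = -0.36222 m/s.
|V_P| = √(V_Px² + V_Py²) = 2.0915 m/s.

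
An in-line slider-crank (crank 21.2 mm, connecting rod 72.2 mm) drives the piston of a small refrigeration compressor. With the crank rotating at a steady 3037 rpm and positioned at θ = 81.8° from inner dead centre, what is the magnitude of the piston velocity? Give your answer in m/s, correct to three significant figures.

6.97

ω = 2π·3037/60 = 318 rad/s
For an in-line slider-crank, x = r cosθ + √(L² − r² sin²θ), so v = −rω sinθ·[1 + r cosθ/√(L² − r² sin²θ)].
With r = 0.0212 m, L = 0.0722 m, θ = 81.8°: √(L² − r² sin²θ) = 0.069084 m.
v = −0.0212·318·0.98978·[1 + 0.0212·0.14263/0.069084] = -6.9655 m/s.
|v| = 6.9655 m/s.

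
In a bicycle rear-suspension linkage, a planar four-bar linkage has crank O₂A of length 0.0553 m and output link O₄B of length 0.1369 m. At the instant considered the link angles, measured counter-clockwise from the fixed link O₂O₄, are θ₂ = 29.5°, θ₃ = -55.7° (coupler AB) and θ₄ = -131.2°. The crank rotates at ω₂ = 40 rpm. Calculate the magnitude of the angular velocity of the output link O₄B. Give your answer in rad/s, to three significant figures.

ω₂ = 4.189 rad/s (from 40 rpm).
Differentiating the loop-closure r₂e^{iθ₂}+r₃e^{iθ₃}=r₁+r₄e^{iθ₄} gives r₂ω₂e^{iθ₂}+r₃ω₃e^{iθ₃}=r₄ω₄e^{iθ₄}.
Eliminating the other unknown: ω₄ = r₂ω₂ sin(θ₂−θ₃) / [r₄ sin(θ₄−θ₃)].
Numerator sine = +0.99649; denominator sine = -0.96815.
Result = 0.0553·4.189·(+0.99649) / (0.1369·(-0.96815)) = -1.7416 rad/s; magnitude 1.7416 rad/s.

1.74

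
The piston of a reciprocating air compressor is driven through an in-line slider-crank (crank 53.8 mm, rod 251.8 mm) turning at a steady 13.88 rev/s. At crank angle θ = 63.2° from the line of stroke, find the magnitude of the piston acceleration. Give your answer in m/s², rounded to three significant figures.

ω = 2π·13.9 = 87.21 rad/s
x(θ) = r cosθ + √(L² − r² sin²θ); with ω constant, a = ω²·d²x/dθ².
d²x/dθ² = −r cosθ − r²(cos2θ)/√u − r⁴ sin²2θ/(4u^{3/2}),  u = L² − r² sin²θ = 0.0610972 m².
Substituting r = 0.0538 m, L = 0.2518 m, θ = 63.2°: d²x/dθ² = -0.017398 m.
a = ω²·d²x/dθ² = (87.21)²·(-0.017398) = -132.33 m/s²;  |a| = 132.33 m/s².

132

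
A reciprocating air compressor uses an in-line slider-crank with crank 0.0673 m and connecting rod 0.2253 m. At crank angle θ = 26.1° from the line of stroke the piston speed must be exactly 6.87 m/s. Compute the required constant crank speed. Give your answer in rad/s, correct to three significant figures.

183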